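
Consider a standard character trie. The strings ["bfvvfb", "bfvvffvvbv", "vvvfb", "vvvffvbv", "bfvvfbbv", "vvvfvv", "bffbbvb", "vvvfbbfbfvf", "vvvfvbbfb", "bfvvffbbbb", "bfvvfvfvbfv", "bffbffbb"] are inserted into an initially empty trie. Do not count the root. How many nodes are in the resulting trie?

53

Insert word by word; a character creates a node only if that edge doesn't already exist:
  "bfvvfb" → 6 new (b, f, v, v, f, b)
  "bfvvffvvbv" → prefix "bfvvf" already present; 5 new (f, v, v, b, v)
  "vvvfb" → 5 new (v, v, v, f, b)
  "vvvffvbv" → prefix "vvvf" already present; 4 new (f, v, b, v)
  "bfvvfbbv" → prefix "bfvvfb" already present; 2 new (b, v)
  "vvvfvv" → prefix "vvvf" already present; 2 new (v, v)
  "bffbbvb" → prefix "bf" already present; 5 new (f, b, b, v, b)
  "vvvfbbfbfvf" → prefix "vvvfb" already present; 6 new (b, f, b, f, v, f)
  "vvvfvbbfb" → prefix "vvvfv" already present; 4 new (b, b, f, b)
  "bfvvffbbbb" → prefix "bfvvff" already present; 4 new (b, b, b, b)
  "bfvvfvfvbfv" → prefix "bfvvf" already present; 6 new (v, f, v, b, f, v)
  "bffbffbb" → prefix "bffb" already present; 4 new (f, f, b, b)
Total nodes = 6 + 5 + 5 + 4 + 2 + 2 + 5 + 6 + 4 + 4 + 6 + 4 = 53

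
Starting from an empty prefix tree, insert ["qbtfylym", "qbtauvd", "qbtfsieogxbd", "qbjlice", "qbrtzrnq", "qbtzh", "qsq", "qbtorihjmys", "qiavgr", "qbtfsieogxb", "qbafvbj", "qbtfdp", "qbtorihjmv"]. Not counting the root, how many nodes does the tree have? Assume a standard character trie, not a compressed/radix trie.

Count nodes per top-level branch (shared prefixes stored once):
  'q'-branch (qbafvbj, qbjlice, qbrtzrnq, qbtauvd, qbtfdp, qbtfsieogxb, qbtfsieogxbd, qbtfylym, qbtorihjmv, qbtorihjmys, qbtzh, qiavgr, qsq): 56 nodes
Sum: 56

56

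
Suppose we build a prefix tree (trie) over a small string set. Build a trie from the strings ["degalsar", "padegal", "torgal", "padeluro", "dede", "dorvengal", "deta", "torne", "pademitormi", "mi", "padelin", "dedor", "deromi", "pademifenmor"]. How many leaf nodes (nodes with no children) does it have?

Leaves are exactly the stored words that no other stored word extends.
Those words: "dede", "dedor", "degalsar", "deromi", "deta", "dorvengal", "mi", "padegal", "padelin", "padeluro", "pademifenmor", "pademitormi", "torgal", "torne"
Leaf count: 14

14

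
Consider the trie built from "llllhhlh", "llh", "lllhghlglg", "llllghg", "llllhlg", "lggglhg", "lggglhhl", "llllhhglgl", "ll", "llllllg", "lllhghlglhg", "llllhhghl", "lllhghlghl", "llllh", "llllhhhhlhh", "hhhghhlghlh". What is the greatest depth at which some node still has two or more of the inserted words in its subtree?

9

The deepest shared node is where two words last agree before diverging.
e.g. "lllhghlglg" and "lllhghlglhg" share the prefix "lllhghlgl" of length 9; no pair shares a longer one.
Longest shared-prefix length: 9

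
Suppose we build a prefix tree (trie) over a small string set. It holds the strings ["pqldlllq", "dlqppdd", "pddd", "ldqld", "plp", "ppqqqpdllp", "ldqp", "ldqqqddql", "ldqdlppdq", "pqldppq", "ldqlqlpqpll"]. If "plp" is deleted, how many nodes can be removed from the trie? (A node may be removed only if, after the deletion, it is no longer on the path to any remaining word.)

2

After clearing the end-marker at "plp", prune upward until reaching a node still needed by another word.
The suffix "lp" (2 nodes) is used only by "plp"; the node for "p" still has the child "q", so pruning stops there.
Nodes removed: 2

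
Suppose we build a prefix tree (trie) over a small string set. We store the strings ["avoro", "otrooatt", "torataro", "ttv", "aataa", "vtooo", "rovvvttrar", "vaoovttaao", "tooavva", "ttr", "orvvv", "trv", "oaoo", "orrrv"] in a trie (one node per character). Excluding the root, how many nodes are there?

Insert word by word; a character creates a node only if that edge doesn't already exist:
  "avoro" → 5 new (a, v, o, r, o)
  "otrooatt" → 8 new (o, t, r, o, o, a, t, t)
  "torataro" → 8 new (t, o, r, a, t, a, r, o)
  "ttv" → prefix "t" already present; 2 new (t, v)
  "aataa" → prefix "a" already present; 4 new (a, t, a, a)
  "vtooo" → 5 new (v, t, o, o, o)
  "rovvvttrar" → 10 new (r, o, v, v, v, t, t, r, a, r)
  "vaoovttaao" → prefix "v" already present; 9 new (a, o, o, v, t, t, a, a, o)
  "tooavva" → prefix "to" already present; 5 new (o, a, v, v, a)
  "ttr" → prefix "tt" already present; 1 new (r)
  "orvvv" → prefix "o" already present; 4 new (r, v, v, v)
  "trv" → prefix "t" already present; 2 new (r, v)
  "oaoo" → prefix "o" already present; 3 new (a, o, o)
  "orrrv" → prefix "or" already present; 3 new (r, r, v)
Total nodes = 5 + 8 + 8 + 2 + 4 + 5 + 10 + 9 + 5 + 1 + 4 + 2 + 3 + 3 = 69

69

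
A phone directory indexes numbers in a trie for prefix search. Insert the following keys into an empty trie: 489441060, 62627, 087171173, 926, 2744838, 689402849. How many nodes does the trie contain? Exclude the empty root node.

41

Trace insertions, counting only characters that open a new branch:
  "489441060" → 9 new (4, 8, 9, 4, 4, 1, 0, 6, 0)
  "62627" → 5 new (6, 2, 6, 2, 7)
  "087171173" → 9 new (0, 8, 7, 1, 7, 1, 1, 7, 3)
  "926" → 3 new (9, 2, 6)
  "2744838" → 7 new (2, 7, 4, 4, 8, 3, 8)
  "689402849" → prefix "6" already present; 8 new (8, 9, 4, 0, 2, 8, 4, 9)
Total nodes = 9 + 5 + 9 + 3 + 7 + 8 = 41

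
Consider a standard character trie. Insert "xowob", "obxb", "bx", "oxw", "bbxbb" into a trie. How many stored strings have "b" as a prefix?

2

Walk to "b"; the words in its subtree are exactly those with that prefix.
Words under "b": bbxbb, bx
Count: 2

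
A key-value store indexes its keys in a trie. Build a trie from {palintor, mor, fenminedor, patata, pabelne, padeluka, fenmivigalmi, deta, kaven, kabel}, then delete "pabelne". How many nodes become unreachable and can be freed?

Walk "pabelne" from the leaf back toward the root, removing each node that no remaining word uses.
The suffix "belne" (5 nodes) is used only by "pabelne"; the node for "pa" still has the child "l", so pruning stops there.
Nodes removed: 5

5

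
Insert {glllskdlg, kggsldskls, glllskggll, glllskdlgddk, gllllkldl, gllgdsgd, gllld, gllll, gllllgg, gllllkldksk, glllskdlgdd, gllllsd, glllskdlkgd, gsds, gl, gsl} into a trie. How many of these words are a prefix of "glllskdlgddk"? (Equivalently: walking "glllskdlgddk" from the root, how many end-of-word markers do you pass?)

Walk "glllskdlgddk" from the root; an end-of-word marker is hit whenever a stored word is a prefix of "glllskdlgddk".
Prefixes of the query that are stored words: "gl", "glllskdlg", "glllskdlgdd", "glllskdlgddk"
Count: 4

4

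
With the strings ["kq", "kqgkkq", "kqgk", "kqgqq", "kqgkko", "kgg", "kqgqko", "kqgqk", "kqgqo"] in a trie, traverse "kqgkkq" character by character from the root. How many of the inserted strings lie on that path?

3

Traverse "kqgkkq" character by character; count nodes along the way that are marked as word ends.
Prefixes of the query that are stored words: "kq", "kqgk", "kqgkkq"
Count: 3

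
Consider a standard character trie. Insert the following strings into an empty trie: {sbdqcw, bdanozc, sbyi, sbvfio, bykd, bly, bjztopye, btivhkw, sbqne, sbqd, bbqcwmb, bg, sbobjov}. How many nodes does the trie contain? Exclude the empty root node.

Trace insertions, counting only characters that open a new branch:
  "sbdqcw" → 6 new (s, b, d, q, c, w)
  "bdanozc" → 7 new (b, d, a, n, o, z, c)
  "sbyi" → prefix "sb" already present; 2 new (y, i)
  "sbvfio" → prefix "sb" already present; 4 new (v, f, i, o)
  "bykd" → prefix "b" already present; 3 new (y, k, d)
  "bly" → prefix "b" already present; 2 new (l, y)
  "bjztopye" → prefix "b" already present; 7 new (j, z, t, o, p, y, e)
  "btivhkw" → prefix "b" already present; 6 new (t, i, v, h, k, w)
  "sbqne" → prefix "sb" already present; 3 new (q, n, e)
  "sbqd" → prefix "sbq" already present; 1 new (d)
  "bbqcwmb" → prefix "b" already present; 6 new (b, q, c, w, m, b)
  "bg" → prefix "b" already present; 1 new (g)
  "sbobjov" → prefix "sb" already present; 5 new (o, b, j, o, v)
Total nodes = 6 + 7 + 2 + 4 + 3 + 2 + 7 + 6 + 3 + 1 + 6 + 1 + 5 = 53

53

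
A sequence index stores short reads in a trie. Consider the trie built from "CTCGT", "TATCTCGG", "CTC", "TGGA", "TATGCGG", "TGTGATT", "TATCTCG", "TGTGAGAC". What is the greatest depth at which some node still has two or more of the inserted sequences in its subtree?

The deepest shared node is where two words last agree before diverging.
e.g. "TATCTCG" and "TATCTCGG" share the prefix "TATCTCG" of length 7; no pair shares a longer one.
Longest shared-prefix length: 7

7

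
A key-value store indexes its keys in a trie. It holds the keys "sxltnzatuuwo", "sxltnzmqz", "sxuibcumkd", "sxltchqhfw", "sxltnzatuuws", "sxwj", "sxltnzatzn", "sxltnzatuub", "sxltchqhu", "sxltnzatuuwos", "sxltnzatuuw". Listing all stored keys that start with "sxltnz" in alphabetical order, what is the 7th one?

sxltnzmqz

DFS of the "sxltnz" subtree visits, in order: "sxltnzatuub", "sxltnzatuuw", "sxltnzatuuwo", "sxltnzatuuwos", "sxltnzatuuws", "sxltnzatzn", "sxltnzmqz"
The 7th is sxltnzmqz.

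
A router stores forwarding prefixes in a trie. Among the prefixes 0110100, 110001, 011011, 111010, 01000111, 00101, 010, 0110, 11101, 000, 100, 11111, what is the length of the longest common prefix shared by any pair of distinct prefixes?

5

Equivalently: take the maximum, over all pairs, of their longest common prefix length.
e.g. "0110100" and "011011" share the prefix "01101" of length 5; no pair shares a longer one.
Longest shared-prefix length: 5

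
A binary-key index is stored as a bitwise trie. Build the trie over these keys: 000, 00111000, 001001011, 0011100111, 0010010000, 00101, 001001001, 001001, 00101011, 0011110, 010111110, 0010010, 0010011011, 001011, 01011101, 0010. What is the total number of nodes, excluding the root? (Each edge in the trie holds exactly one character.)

43

Count nodes per top-level branch (shared prefixes stored once):
  '0'-branch (000, 0010, 001001, 0010010, 0010010000, 001001001, 001001011, 0010011011, 00101, 00101011, 001011, 00111000, 0011100111, 0011110, 01011101, 010111110): 43 nodes
Sum: 43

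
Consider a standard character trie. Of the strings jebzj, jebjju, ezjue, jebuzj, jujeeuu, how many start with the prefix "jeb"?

Walk to "jeb"; the words in its subtree are exactly those with that prefix.
Words under "jeb": jebjju, jebuzj, jebzj
Count: 3

3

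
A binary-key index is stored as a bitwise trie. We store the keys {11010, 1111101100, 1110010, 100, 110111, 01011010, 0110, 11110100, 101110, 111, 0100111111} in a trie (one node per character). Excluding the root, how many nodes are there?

Trace insertions, counting only characters that open a new branch:
  "11010" → 5 new (1, 1, 0, 1, 0)
  "1111101100" → prefix "11" already present; 8 new (1, 1, 1, 0, 1, 1, 0, 0)
  "1110010" → prefix "111" already present; 4 new (0, 0, 1, 0)
  "100" → prefix "1" already present; 2 new (0, 0)
  "110111" → prefix "1101" already present; 2 new (1, 1)
  "01011010" → 8 new (0, 1, 0, 1, 1, 0, 1, 0)
  "0110" → prefix "01" already present; 2 new (1, 0)
  "11110100" → prefix "1111" already present; 4 new (0, 1, 0, 0)
  "101110" → prefix "10" already present; 4 new (1, 1, 1, 0)
  "111" → prefix "111" already present; 0 new (none)
  "0100111111" → prefix "010" already present; 7 new (0, 1, 1, 1, 1, 1, 1)
Total nodes = 5 + 8 + 4 + 2 + 2 + 8 + 2 + 4 + 4 + 0 + 7 = 46

46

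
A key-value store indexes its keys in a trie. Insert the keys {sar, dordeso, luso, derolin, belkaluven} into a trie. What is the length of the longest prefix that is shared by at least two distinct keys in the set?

1

The deepest shared node is where two words last agree before diverging.
e.g. "derolin" and "dordeso" share the prefix "d" of length 1; no pair shares a longer one.
Longest shared-prefix length: 1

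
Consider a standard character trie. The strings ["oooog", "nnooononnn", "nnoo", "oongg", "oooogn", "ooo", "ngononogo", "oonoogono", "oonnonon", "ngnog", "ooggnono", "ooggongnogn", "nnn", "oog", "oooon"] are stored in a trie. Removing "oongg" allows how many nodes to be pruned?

2

After clearing the end-marker at "oongg", prune upward until reaching a node still needed by another word.
The suffix "gg" (2 nodes) is used only by "oongg"; the node for "oon" still has the child "o", so pruning stops there.
Nodes removed: 2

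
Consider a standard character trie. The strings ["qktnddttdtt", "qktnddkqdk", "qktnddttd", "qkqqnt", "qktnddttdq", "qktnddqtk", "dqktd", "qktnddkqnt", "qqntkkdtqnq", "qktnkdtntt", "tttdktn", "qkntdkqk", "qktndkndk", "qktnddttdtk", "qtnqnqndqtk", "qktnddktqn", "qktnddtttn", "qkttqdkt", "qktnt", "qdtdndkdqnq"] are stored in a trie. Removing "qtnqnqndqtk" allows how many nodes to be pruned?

10

After clearing the end-marker at "qtnqnqndqtk", prune upward until reaching a node still needed by another word.
The suffix "tnqnqndqtk" (10 nodes) is used only by "qtnqnqndqtk"; the node for "q" still has the child "k", so pruning stops there.
Nodes removed: 10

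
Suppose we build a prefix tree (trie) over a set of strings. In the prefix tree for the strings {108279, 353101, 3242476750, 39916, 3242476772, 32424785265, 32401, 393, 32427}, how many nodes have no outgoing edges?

9

A leaf is a node with no children — equivalently, the end of a word that is not a proper prefix of any other stored word.
Those words: "108279", "32401", "3242476750", "3242476772", "32424785265", "32427", "353101", "393", "39916"
Leaf count: 9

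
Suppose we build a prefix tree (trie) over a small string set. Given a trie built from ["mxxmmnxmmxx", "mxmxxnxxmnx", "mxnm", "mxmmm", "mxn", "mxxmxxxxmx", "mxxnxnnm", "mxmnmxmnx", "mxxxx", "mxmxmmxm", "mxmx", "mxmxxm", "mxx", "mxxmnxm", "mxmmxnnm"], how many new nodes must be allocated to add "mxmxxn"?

"mxmxxn" is already a full path in the trie; only an end-marker is added.
No new nodes are needed: 0.

0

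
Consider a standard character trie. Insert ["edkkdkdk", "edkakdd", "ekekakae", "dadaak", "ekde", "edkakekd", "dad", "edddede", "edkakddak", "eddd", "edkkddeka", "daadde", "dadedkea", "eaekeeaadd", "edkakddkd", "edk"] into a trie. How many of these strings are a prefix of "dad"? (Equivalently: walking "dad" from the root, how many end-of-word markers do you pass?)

Check each prefix of "dad" against the stored set — each match is an end-marker on the path.
Prefixes of the query that are stored words: "dad"
Count: 1

1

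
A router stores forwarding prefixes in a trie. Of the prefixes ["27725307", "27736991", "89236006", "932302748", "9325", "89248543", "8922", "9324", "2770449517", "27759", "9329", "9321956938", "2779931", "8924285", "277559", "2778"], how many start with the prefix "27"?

7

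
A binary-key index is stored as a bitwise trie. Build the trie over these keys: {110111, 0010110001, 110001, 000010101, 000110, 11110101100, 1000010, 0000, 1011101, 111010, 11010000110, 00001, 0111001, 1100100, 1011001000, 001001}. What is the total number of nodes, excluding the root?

Insert word by word; a character creates a node only if that edge doesn't already exist:
  "110111" → 6 new (1, 1, 0, 1, 1, 1)
  "0010110001" → 10 new (0, 0, 1, 0, 1, 1, 0, 0, 0, 1)
  "110001" → prefix "110" already present; 3 new (0, 0, 1)
  "000010101" → prefix "00" already present; 7 new (0, 0, 1, 0, 1, 0, 1)
  "000110" → prefix "000" already present; 3 new (1, 1, 0)
  "11110101100" → prefix "11" already present; 9 new (1, 1, 0, 1, 0, 1, 1, 0, 0)
  "1000010" → prefix "1" already present; 6 new (0, 0, 0, 0, 1, 0)
  "0000" → prefix "0000" already present; 0 new (none)
  "1011101" → prefix "10" already present; 5 new (1, 1, 1, 0, 1)
  "111010" → prefix "111" already present; 3 new (0, 1, 0)
  "11010000110" → prefix "1101" already present; 7 new (0, 0, 0, 0, 1, 1, 0)
  "00001" → prefix "00001" already present; 0 new (none)
  "0111001" → prefix "0" already present; 6 new (1, 1, 1, 0, 0, 1)
  "1100100" → prefix "1100" already present; 3 new (1, 0, 0)
  "1011001000" → prefix "1011" already present; 6 new (0, 0, 1, 0, 0, 0)
  "001001" → prefix "0010" already present; 2 new (0, 1)
Total nodes = 6 + 10 + 3 + 7 + 3 + 9 + 6 + 0 + 5 + 3 + 7 + 0 + 6 + 3 + 6 + 2 = 76

76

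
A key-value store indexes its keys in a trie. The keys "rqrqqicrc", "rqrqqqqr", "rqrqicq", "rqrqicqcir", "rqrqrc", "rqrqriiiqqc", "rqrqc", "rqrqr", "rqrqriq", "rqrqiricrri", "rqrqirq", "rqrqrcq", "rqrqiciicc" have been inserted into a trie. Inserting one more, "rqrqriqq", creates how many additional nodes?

1

The longest prefix of "rqrqriqq" already in the trie is "rqrqriq" (length 7).
So 8 − 7 = 1 new nodes.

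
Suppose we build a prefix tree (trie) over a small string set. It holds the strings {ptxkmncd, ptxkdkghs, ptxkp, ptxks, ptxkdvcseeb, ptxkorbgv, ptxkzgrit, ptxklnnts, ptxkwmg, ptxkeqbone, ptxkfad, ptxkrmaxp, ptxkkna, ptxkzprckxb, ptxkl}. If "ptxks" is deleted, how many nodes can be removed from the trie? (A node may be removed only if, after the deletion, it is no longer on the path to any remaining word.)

1

Walk "ptxks" from the leaf back toward the root, removing each node that no remaining word uses.
The suffix "s" (1 node) is used only by "ptxks"; the node for "ptxk" still has the child "m", so pruning stops there.
Nodes removed: 1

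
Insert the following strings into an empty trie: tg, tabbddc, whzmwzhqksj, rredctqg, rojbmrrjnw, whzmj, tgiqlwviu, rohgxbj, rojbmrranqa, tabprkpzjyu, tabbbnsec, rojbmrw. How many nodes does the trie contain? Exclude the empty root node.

67

For each word, the new-node count is its length minus the longest prefix already in the trie:
  "tg" → 2 new (t, g)
  "tabbddc" → prefix "t" already present; 6 new (a, b, b, d, d, c)
  "whzmwzhqksj" → 11 new (w, h, z, m, w, z, h, q, k, s, j)
  "rredctqg" → 8 new (r, r, e, d, c, t, q, g)
  "rojbmrrjnw" → prefix "r" already present; 9 new (o, j, b, m, r, r, j, n, w)
  "whzmj" → prefix "whzm" already present; 1 new (j)
  "tgiqlwviu" → prefix "tg" already present; 7 new (i, q, l, w, v, i, u)
  "rohgxbj" → prefix "ro" already present; 5 new (h, g, x, b, j)
  "rojbmrranqa" → prefix "rojbmrr" already present; 4 new (a, n, q, a)
  "tabprkpzjyu" → prefix "tab" already present; 8 new (p, r, k, p, z, j, y, u)
  "tabbbnsec" → prefix "tabb" already present; 5 new (b, n, s, e, c)
  "rojbmrw" → prefix "rojbmr" already present; 1 new (w)
Total nodes = 2 + 6 + 11 + 8 + 9 + 1 + 7 + 5 + 4 + 8 + 5 + 1 = 67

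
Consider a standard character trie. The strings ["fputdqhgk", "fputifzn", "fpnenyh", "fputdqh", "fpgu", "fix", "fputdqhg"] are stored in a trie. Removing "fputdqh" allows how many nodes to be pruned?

0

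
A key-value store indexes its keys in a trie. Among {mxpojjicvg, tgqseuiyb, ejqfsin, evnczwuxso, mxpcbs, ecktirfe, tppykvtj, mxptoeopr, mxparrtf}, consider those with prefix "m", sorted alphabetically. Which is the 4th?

mxptoeopr

Filter for "m…" and sort: "mxparrtf", "mxpcbs", "mxpojjicvg", "mxptoeopr"
The 4th is mxptoeopr.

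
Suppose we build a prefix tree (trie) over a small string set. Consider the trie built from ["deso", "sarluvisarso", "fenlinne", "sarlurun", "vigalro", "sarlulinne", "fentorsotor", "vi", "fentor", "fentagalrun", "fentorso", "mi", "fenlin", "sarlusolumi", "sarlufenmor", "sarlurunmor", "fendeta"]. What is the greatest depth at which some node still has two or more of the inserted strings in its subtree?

8

Equivalently: take the maximum, over all pairs, of their longest common prefix length.
"fentorso" and "fentorsotor" agree on "fentorso" (8 characters) before diverging; nothing deeper is shared.
Longest shared-prefix length: 8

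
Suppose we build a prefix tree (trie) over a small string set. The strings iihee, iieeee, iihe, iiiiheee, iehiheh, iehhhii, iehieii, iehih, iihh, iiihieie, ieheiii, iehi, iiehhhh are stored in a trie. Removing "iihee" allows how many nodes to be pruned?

Walk "iihee" from the leaf back toward the root, removing each node that no remaining word uses.
The suffix "e" (1 node) is used only by "iihee"; "iihe" is itself a stored word, so pruning stops there.
Nodes removed: 1

1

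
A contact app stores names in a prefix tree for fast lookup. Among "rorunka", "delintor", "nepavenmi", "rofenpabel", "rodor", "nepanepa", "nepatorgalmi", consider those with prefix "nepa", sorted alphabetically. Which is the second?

Words with prefix "nepa", in lexicographic order: "nepanepa", "nepatorgalmi", "nepavenmi"
Position 2: nepatorgalmi

nepatorgalmi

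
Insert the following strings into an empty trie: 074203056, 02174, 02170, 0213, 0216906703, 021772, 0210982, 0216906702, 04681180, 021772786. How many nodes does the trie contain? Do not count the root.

For each word, the new-node count is its length minus the longest prefix already in the trie:
  "074203056" → 9 new (0, 7, 4, 2, 0, 3, 0, 5, 6)
  "02174" → prefix "0" already present; 4 new (2, 1, 7, 4)
  "02170" → prefix "0217" already present; 1 new (0)
  "0213" → prefix "021" already present; 1 new (3)
  "0216906703" → prefix "021" already present; 7 new (6, 9, 0, 6, 7, 0, 3)
  "021772" → prefix "0217" already present; 2 new (7, 2)
  "0210982" → prefix "021" already present; 4 new (0, 9, 8, 2)
  "0216906702" → prefix "021690670" already present; 1 new (2)
  "04681180" → prefix "0" already present; 7 new (4, 6, 8, 1, 1, 8, 0)
  "021772786" → prefix "021772" already present; 3 new (7, 8, 6)
Total nodes = 9 + 4 + 1 + 1 + 7 + 2 + 4 + 1 + 7 + 3 = 39

39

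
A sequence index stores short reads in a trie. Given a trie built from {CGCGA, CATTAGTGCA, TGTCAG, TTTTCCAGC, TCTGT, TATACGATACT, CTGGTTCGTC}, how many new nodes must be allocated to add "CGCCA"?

"CGC" is already a path in the trie; the remaining "CA" must be added.
New nodes needed: |"CGCCA"| − 3 = 5 − 3 = 2.

2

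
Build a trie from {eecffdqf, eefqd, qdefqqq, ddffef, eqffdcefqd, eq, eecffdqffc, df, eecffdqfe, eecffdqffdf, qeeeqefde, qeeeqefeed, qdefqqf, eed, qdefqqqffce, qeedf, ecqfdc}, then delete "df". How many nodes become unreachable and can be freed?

1

After clearing the end-marker at "df", prune upward until reaching a node still needed by another word.
The suffix "f" (1 node) is used only by "df"; the node for "d" still has the child "d", so pruning stops there.
Nodes removed: 1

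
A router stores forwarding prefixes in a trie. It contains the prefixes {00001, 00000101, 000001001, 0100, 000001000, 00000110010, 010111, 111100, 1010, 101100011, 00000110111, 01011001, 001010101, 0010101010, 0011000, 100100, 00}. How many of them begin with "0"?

13

Traverse to the node for "0", then collect every word in that subtree.
Words under "0": 00, 000001000, 000001001, 00000101, 00000110010, 00000110111, 00001, 001010101, 0010101010, 0011000, 0100, 01011001, 010111
Count: 13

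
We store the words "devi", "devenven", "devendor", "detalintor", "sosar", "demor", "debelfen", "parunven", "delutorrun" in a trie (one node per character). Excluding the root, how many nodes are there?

50

For each word, the new-node count is its length minus the longest prefix already in the trie:
  "devi" → 4 new (d, e, v, i)
  "devenven" → prefix "dev" already present; 5 new (e, n, v, e, n)
  "devendor" → prefix "deven" already present; 3 new (d, o, r)
  "detalintor" → prefix "de" already present; 8 new (t, a, l, i, n, t, o, r)
  "sosar" → 5 new (s, o, s, a, r)
  "demor" → prefix "de" already present; 3 new (m, o, r)
  "debelfen" → prefix "de" already present; 6 new (b, e, l, f, e, n)
  "parunven" → 8 new (p, a, r, u, n, v, e, n)
  "delutorrun" → prefix "de" already present; 8 new (l, u, t, o, r, r, u, n)
Total nodes = 4 + 5 + 3 + 8 + 5 + 3 + 6 + 8 + 8 = 50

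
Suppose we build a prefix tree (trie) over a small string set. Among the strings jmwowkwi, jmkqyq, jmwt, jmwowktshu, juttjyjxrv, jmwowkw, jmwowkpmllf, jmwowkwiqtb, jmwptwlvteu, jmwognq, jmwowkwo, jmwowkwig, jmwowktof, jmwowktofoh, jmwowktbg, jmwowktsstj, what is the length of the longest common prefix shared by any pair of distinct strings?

9

Equivalently: take the maximum, over all pairs, of their longest common prefix length.
"jmwowktof" and "jmwowktofoh" agree on "jmwowktof" (9 characters) before diverging; nothing deeper is shared.
Longest shared-prefix length: 9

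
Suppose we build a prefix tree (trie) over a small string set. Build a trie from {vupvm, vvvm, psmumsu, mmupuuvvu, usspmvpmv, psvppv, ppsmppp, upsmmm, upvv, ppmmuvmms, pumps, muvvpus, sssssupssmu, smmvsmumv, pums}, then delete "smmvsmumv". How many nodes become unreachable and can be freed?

8

A node on "smmvsmumv"'s path can go only if nothing else ends at it or branches off below it.
The suffix "mmvsmumv" (8 nodes) is used only by "smmvsmumv"; the node for "s" still has the child "s", so pruning stops there.
Nodes removed: 8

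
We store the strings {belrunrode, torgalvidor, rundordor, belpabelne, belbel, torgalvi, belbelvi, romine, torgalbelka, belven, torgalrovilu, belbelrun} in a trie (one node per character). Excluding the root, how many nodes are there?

Insert word by word; a character creates a node only if that edge doesn't already exist:
  "belrunrode" → 10 new (b, e, l, r, u, n, r, o, d, e)
  "torgalvidor" → 11 new (t, o, r, g, a, l, v, i, d, o, r)
  "rundordor" → 9 new (r, u, n, d, o, r, d, o, r)
  "belpabelne" → prefix "bel" already present; 7 new (p, a, b, e, l, n, e)
  "belbel" → prefix "bel" already present; 3 new (b, e, l)
  "torgalvi" → prefix "torgalvi" already present; 0 new (none)
  "belbelvi" → prefix "belbel" already present; 2 new (v, i)
  "romine" → prefix "r" already present; 5 new (o, m, i, n, e)
  "torgalbelka" → prefix "torgal" already present; 5 new (b, e, l, k, a)
  "belven" → prefix "bel" already present; 3 new (v, e, n)
  "torgalrovilu" → prefix "torgal" already present; 6 new (r, o, v, i, l, u)
  "belbelrun" → prefix "belbel" already present; 3 new (r, u, n)
Total nodes = 10 + 11 + 9 + 7 + 3 + 0 + 2 + 5 + 5 + 3 + 6 + 3 = 64

64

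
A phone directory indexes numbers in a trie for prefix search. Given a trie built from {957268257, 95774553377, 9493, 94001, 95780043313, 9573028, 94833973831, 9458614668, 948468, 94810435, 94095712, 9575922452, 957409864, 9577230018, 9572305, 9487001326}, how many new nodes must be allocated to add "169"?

3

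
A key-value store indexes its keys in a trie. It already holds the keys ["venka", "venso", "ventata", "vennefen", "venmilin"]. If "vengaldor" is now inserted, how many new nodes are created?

Walking "vengaldor" from the root, the first 3 characters ("ven") follow existing edges; "g" is the first miss.
So 9 − 3 = 6 new nodes.

6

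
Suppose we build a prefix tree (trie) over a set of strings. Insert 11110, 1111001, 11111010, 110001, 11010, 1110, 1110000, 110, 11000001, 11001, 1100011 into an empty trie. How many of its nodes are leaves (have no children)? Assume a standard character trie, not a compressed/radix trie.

A leaf is a node with no children — equivalently, the end of a word that is not a proper prefix of any other stored word.
Those words: "11000001", "1100011", "11001", "11010", "1110000", "1111001", "11111010"
Leaf count: 7

7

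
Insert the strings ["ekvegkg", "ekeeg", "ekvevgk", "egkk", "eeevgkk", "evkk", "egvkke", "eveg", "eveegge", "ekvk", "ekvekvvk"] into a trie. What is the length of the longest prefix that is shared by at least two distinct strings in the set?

The deepest shared node is where two words last agree before diverging.
"ekvegkg" and "ekvekvvk" agree on "ekve" (4 characters) before diverging; nothing deeper is shared.
Longest shared-prefix length: 4

4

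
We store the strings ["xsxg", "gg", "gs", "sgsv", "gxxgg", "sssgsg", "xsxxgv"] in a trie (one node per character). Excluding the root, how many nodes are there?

23

For each word, the new-node count is its length minus the longest prefix already in the trie:
  "xsxg" → 4 new (x, s, x, g)
  "gg" → 2 new (g, g)
  "gs" → prefix "g" already present; 1 new (s)
  "sgsv" → 4 new (s, g, s, v)
  "gxxgg" → prefix "g" already present; 4 new (x, x, g, g)
  "sssgsg" → prefix "s" already present; 5 new (s, s, g, s, g)
  "xsxxgv" → prefix "xsx" already present; 3 new (x, g, v)
Total nodes = 4 + 2 + 1 + 4 + 4 + 5 + 3 = 23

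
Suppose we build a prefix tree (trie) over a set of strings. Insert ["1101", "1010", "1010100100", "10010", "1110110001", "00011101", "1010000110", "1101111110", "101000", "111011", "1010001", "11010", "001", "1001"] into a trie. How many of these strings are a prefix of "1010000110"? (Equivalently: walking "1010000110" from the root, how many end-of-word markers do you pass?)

Check each prefix of "1010000110" against the stored set — each match is an end-marker on the path.
Prefixes of the query that are stored words: "1010", "101000", "1010000110"
Count: 3

3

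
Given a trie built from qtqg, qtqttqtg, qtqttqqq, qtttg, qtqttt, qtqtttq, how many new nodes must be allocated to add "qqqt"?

3

"q" is already a path in the trie; the remaining "qqt" must be added.
Each of the 3 remaining characters creates one node.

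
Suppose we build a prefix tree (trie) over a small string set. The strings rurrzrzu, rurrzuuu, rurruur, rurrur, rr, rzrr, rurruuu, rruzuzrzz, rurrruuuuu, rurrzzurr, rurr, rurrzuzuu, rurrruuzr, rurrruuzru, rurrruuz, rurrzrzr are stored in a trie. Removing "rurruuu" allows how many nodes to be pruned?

1

After clearing the end-marker at "rurruuu", prune upward until reaching a node still needed by another word.
The suffix "u" (1 node) is used only by "rurruuu"; the node for "rurruu" still has the child "r", so pruning stops there.
Nodes removed: 1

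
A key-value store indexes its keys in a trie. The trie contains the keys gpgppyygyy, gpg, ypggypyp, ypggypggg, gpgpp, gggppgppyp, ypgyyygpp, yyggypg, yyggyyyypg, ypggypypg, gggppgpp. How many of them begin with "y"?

Traverse to the node for "y", then collect every word in that subtree.
Words under "y": ypggypggg, ypggypyp, ypggypypg, ypgyyygpp, yyggypg, yyggyyyypg
Count: 6

6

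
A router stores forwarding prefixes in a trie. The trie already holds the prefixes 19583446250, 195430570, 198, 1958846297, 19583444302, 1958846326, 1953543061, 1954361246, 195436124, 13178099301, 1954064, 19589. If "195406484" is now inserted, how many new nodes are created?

"1954064" is already a path in the trie; the remaining "84" must be added.
Each of the 2 remaining characters creates one node.

2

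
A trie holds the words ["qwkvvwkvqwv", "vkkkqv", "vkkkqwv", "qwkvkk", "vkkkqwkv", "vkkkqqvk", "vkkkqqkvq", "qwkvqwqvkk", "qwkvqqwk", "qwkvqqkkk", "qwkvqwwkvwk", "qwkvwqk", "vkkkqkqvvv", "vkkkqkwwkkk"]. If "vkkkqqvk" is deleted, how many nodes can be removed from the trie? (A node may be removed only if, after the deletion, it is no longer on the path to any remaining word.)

2

After clearing the end-marker at "vkkkqqvk", prune upward until reaching a node still needed by another word.
The suffix "vk" (2 nodes) is used only by "vkkkqqvk"; the node for "vkkkqq" still has the child "k", so pruning stops there.
Nodes removed: 2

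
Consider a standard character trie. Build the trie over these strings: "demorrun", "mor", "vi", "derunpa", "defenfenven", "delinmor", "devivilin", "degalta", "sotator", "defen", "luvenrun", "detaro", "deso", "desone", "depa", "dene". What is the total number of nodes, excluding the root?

For each word, the new-node count is its length minus the longest prefix already in the trie:
  "demorrun" → 8 new (d, e, m, o, r, r, u, n)
  "mor" → 3 new (m, o, r)
  "vi" → 2 new (v, i)
  "derunpa" → prefix "de" already present; 5 new (r, u, n, p, a)
  "defenfenven" → prefix "de" already present; 9 new (f, e, n, f, e, n, v, e, n)
  "delinmor" → prefix "de" already present; 6 new (l, i, n, m, o, r)
  "devivilin" → prefix "de" already present; 7 new (v, i, v, i, l, i, n)
  "degalta" → prefix "de" already present; 5 new (g, a, l, t, a)
  "sotator" → 7 new (s, o, t, a, t, o, r)
  "defen" → prefix "defen" already present; 0 new (none)
  "luvenrun" → 8 new (l, u, v, e, n, r, u, n)
  "detaro" → prefix "de" already present; 4 new (t, a, r, o)
  "deso" → prefix "de" already present; 2 new (s, o)
  "desone" → prefix "deso" already present; 2 new (n, e)
  "depa" → prefix "de" already present; 2 new (p, a)
  "dene" → prefix "de" already present; 2 new (n, e)
Total nodes = 8 + 3 + 2 + 5 + 9 + 6 + 7 + 5 + 7 + 0 + 8 + 4 + 2 + 2 + 2 + 2 = 72

72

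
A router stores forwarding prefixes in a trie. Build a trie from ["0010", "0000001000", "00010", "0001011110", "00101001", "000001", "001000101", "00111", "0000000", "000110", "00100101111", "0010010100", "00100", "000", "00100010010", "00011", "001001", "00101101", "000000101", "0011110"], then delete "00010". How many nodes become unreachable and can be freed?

A node on "00010"'s path can go only if nothing else ends at it or branches off below it.
Every node on "00010" is still needed (e.g. by "0001011110"), so nothing is freed.
Nodes removed: 0

0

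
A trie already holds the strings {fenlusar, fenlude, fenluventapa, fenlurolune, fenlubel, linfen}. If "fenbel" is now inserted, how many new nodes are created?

3

"fen" is already a path in the trie; the remaining "bel" must be added.
So 6 − 3 = 3 new nodes.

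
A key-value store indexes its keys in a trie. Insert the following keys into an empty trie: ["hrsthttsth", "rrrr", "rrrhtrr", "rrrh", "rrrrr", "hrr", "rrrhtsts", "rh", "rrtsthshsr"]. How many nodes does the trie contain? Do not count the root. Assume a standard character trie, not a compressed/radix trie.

32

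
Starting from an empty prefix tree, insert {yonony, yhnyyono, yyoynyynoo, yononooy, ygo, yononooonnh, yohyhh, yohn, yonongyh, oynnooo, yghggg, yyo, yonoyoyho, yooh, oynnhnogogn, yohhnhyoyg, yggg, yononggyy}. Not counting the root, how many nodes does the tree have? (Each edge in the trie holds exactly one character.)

76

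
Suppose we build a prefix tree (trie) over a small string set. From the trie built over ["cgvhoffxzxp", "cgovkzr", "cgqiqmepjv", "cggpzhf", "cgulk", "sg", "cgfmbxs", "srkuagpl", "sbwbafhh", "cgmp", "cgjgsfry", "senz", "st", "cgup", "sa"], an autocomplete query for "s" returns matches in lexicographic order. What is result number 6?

st

Words with prefix "s", in lexicographic order: "sa", "sbwbafhh", "senz", "sg", "srkuagpl", "st"
The 6th is st.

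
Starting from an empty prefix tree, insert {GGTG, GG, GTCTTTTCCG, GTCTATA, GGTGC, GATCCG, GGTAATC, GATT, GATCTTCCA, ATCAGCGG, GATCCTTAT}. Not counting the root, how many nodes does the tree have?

44

For each word, the new-node count is its length minus the longest prefix already in the trie:
  "GGTG" → 4 new (G, G, T, G)
  "GG" → prefix "GG" already present; 0 new (none)
  "GTCTTTTCCG" → prefix "G" already present; 9 new (T, C, T, T, T, T, C, C, G)
  "GTCTATA" → prefix "GTCT" already present; 3 new (A, T, A)
  "GGTGC" → prefix "GGTG" already present; 1 new (C)
  "GATCCG" → prefix "G" already present; 5 new (A, T, C, C, G)
  "GGTAATC" → prefix "GGT" already present; 4 new (A, A, T, C)
  "GATT" → prefix "GAT" already present; 1 new (T)
  "GATCTTCCA" → prefix "GATC" already present; 5 new (T, T, C, C, A)
  "ATCAGCGG" → 8 new (A, T, C, A, G, C, G, G)
  "GATCCTTAT" → prefix "GATCC" already present; 4 new (T, T, A, T)
Total nodes = 4 + 0 + 9 + 3 + 1 + 5 + 4 + 1 + 5 + 8 + 4 = 44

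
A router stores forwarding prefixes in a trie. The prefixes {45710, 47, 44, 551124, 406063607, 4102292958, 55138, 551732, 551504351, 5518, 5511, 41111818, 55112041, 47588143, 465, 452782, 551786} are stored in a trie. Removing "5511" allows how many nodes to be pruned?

0

Walk "5511" from the leaf back toward the root, removing each node that no remaining word uses.
Every node on "5511" is still needed (e.g. by "551124"), so nothing is freed.
Nodes removed: 0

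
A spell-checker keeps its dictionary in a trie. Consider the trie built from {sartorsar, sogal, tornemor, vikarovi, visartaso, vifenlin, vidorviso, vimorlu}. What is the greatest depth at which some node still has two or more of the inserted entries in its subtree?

2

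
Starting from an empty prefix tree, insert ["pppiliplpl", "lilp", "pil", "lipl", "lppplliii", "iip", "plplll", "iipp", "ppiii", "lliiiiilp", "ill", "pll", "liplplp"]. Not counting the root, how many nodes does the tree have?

For each word, the new-node count is its length minus the longest prefix already in the trie:
  "pppiliplpl" → 10 new (p, p, p, i, l, i, p, l, p, l)
  "lilp" → 4 new (l, i, l, p)
  "pil" → prefix "p" already present; 2 new (i, l)
  "lipl" → prefix "li" already present; 2 new (p, l)
  "lppplliii" → prefix "l" already present; 8 new (p, p, p, l, l, i, i, i)
  "iip" → 3 new (i, i, p)
  "plplll" → prefix "p" already present; 5 new (l, p, l, l, l)
  "iipp" → prefix "iip" already present; 1 new (p)
  "ppiii" → prefix "pp" already present; 3 new (i, i, i)
  "lliiiiilp" → prefix "l" already present; 8 new (l, i, i, i, i, i, l, p)
  "ill" → prefix "i" already present; 2 new (l, l)
  "pll" → prefix "pl" already present; 1 new (l)
  "liplplp" → prefix "lipl" already present; 3 new (p, l, p)
Total nodes = 10 + 4 + 2 + 2 + 8 + 3 + 5 + 1 + 3 + 8 + 2 + 1 + 3 = 52

52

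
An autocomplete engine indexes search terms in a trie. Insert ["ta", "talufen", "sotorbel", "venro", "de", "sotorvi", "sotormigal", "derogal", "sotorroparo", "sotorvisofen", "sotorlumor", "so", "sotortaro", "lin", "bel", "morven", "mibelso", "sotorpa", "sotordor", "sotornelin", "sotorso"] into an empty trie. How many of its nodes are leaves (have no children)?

A leaf is a node with no children — equivalently, the end of a word that is not a proper prefix of any other stored word.
Those words: "bel", "derogal", "lin", "mibelso", "morven", "sotorbel", "sotordor", "sotorlumor", "sotormigal", "sotornelin", "sotorpa", "sotorroparo", "sotorso", "sotortaro", "sotorvisofen", "talufen", "venro"
Leaf count: 17

17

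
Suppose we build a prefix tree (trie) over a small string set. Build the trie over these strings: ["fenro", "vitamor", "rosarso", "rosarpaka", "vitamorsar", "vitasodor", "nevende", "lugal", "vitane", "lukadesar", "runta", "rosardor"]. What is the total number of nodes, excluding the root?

59

Count nodes per top-level branch (shared prefixes stored once):
  'f'-branch (fenro): 5 nodes
  'l'-branch (lugal, lukadesar): 12 nodes
  'n'-branch (nevende): 7 nodes
  'r'-branch (rosardor, rosarpaka, rosarso, runta): 18 nodes
  'v'-branch (vitamor, vitamorsar, vitane, vitasodor): 17 nodes
Sum: 59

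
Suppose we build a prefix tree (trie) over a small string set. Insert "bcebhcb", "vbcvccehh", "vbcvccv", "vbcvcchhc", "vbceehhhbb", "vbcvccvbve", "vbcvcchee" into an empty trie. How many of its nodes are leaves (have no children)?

6

Leaves are exactly the stored words that no other stored word extends.
Those words: "bcebhcb", "vbceehhhbb", "vbcvccehh", "vbcvcchee", "vbcvcchhc", "vbcvccvbve"
Leaf count: 6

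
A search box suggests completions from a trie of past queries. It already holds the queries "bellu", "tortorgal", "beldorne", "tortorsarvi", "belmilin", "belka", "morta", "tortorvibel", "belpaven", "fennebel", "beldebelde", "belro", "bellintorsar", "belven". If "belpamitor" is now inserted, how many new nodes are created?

5

"belpa" is already a path in the trie; the remaining "mitor" must be added.
So 10 − 5 = 5 new nodes.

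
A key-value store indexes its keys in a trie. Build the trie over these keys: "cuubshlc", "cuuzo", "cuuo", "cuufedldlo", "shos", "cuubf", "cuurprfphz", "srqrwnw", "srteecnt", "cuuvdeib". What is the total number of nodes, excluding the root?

For each word, the new-node count is its length minus the longest prefix already in the trie:
  "cuubshlc" → 8 new (c, u, u, b, s, h, l, c)
  "cuuzo" → prefix "cuu" already present; 2 new (z, o)
  "cuuo" → prefix "cuu" already present; 1 new (o)
  "cuufedldlo" → prefix "cuu" already present; 7 new (f, e, d, l, d, l, o)
  "shos" → 4 new (s, h, o, s)
  "cuubf" → prefix "cuub" already present; 1 new (f)
  "cuurprfphz" → prefix "cuu" already present; 7 new (r, p, r, f, p, h, z)
  "srqrwnw" → prefix "s" already present; 6 new (r, q, r, w, n, w)
  "srteecnt" → prefix "sr" already present; 6 new (t, e, e, c, n, t)
  "cuuvdeib" → prefix "cuu" already present; 5 new (v, d, e, i, b)
Total nodes = 8 + 2 + 1 + 7 + 4 + 1 + 7 + 6 + 6 + 5 = 47

47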